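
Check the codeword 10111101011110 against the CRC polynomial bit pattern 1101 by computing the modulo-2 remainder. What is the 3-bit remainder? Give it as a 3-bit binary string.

Modulo-2 division of 10111101011110 by 1101:
  pos 0: 1011 XOR 1101 = 0110
  pos 1: 1101 XOR 1101 = 0000
  pos 5: 1010 XOR 1101 = 0111
  pos 6: 1111 XOR 1101 = 0010
  pos 8: 1011 XOR 1101 = 0110
  pos 9: 1101 XOR 1101 = 0000
Remainder = 000 (zero — the frame passes the CRC check).

000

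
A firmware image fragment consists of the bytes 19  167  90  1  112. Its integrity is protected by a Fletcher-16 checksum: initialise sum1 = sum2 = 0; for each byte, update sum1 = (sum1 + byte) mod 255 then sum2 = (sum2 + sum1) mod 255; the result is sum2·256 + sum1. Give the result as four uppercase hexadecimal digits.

7F86

Running sums (mod 255):
  after byte 0 (19): sum1=19, sum2=19
  after byte 1 (167): sum1=186, sum2=205
  after byte 2 (90): sum1=21, sum2=226
  after byte 3 (1): sum1=22, sum2=248
  after byte 4 (112): sum1=134, sum2=127
Checksum = sum2·256 + sum1 = 127·256 + 134 = 32646 = 0x7F86.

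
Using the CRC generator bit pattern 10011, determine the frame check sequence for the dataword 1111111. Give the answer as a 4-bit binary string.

Append 4 zeros: 11111110000. Divide by 10011 (XOR where the leading bit is 1):
  pos 0: 11111 XOR 10011 = 01100
  pos 1: 11001 XOR 10011 = 01010
  pos 2: 10101 XOR 10011 = 00110
  pos 4: 11000 XOR 10011 = 01011
  pos 5: 10110 XOR 10011 = 00101
Remainder (last 4 bits) = 1010. This is the CRC / FCS.

1010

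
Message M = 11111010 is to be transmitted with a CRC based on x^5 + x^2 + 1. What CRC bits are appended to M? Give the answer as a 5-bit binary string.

00101

Append 5 zeros: 1111101000000. Divide by 100101 (XOR where the leading bit is 1):
  pos 0: 111110 XOR 100101 = 011011
  pos 1: 110111 XOR 100101 = 010010
  pos 2: 100100 XOR 100101 = 000001
  pos 7: 100000 XOR 100101 = 000101
Remainder (last 5 bits) = 00101. This is the CRC / FCS.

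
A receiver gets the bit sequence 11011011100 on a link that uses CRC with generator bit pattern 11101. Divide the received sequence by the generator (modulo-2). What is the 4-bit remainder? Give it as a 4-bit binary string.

0010

Modulo-2 division of 11011011100 by 11101:
  pos 0: 11011 XOR 11101 = 00110
  pos 2: 11001 XOR 11101 = 00100
  pos 4: 10011 XOR 11101 = 01110
  pos 5: 11100 XOR 11101 = 00001
Remainder = 0010 (nonzero — an error is detected).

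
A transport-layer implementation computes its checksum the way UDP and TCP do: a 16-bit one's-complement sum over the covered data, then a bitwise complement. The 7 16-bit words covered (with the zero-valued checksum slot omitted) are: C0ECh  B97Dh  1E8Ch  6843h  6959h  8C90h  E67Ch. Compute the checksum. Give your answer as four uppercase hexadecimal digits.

One's-complement addition (fold any carry out of bit 15 back into bit 0):
  0xC0EC + 0xB97D = 0x17A69 → wrap carry → 0x7A6A
  0x7A6A + 0x1E8C = 0x098F6
  0x98F6 + 0x6843 = 0x10139 → wrap carry → 0x013A
  0x013A + 0x6959 = 0x06A93
  0x6A93 + 0x8C90 = 0x0F723
  0xF723 + 0xE67C = 0x1DD9F → wrap carry → 0xDDA0
One's-complement sum = 0xDDA0.
Checksum = ~0xDDA0 & 0xFFFF = 0x225F.

225F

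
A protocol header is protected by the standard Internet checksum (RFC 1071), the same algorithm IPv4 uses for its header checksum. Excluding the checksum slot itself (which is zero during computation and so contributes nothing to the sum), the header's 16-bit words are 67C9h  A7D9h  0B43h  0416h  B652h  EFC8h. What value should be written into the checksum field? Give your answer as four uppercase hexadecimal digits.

3AE8

One's-complement addition (fold any carry out of bit 15 back into bit 0):
  0x67C9 + 0xA7D9 = 0x10FA2 → wrap carry → 0x0FA3
  0x0FA3 + 0x0B43 = 0x01AE6
  0x1AE6 + 0x0416 = 0x01EFC
  0x1EFC + 0xB652 = 0x0D54E
  0xD54E + 0xEFC8 = 0x1C516 → wrap carry → 0xC517
One's-complement sum = 0xC517.
Checksum = ~0xC517 & 0xFFFF = 0x3AE8.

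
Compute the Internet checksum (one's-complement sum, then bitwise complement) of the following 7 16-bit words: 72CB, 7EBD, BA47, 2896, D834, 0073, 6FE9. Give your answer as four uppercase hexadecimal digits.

One's-complement addition (fold any carry out of bit 15 back into bit 0):
  0x72CB + 0x7EBD = 0x0F188
  0xF188 + 0xBA47 = 0x1ABCF → wrap carry → 0xABD0
  0xABD0 + 0x2896 = 0x0D466
  0xD466 + 0xD834 = 0x1AC9A → wrap carry → 0xAC9B
  0xAC9B + 0x0073 = 0x0AD0E
  0xAD0E + 0x6FE9 = 0x11CF7 → wrap carry → 0x1CF8
One's-complement sum = 0x1CF8.
Checksum = ~0x1CF8 & 0xFFFF = 0xE307.

E307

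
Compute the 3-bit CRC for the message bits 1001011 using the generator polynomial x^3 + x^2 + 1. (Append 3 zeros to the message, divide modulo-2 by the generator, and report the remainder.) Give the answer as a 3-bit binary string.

Append 3 zeros: 1001011000. Divide by 1101 (XOR where the leading bit is 1):
  pos 0: 1001 XOR 1101 = 0100
  pos 1: 1000 XOR 1101 = 0101
  pos 2: 1011 XOR 1101 = 0110
  pos 3: 1101 XOR 1101 = 0000
Remainder (last 3 bits) = 000. This is the CRC / FCS.

000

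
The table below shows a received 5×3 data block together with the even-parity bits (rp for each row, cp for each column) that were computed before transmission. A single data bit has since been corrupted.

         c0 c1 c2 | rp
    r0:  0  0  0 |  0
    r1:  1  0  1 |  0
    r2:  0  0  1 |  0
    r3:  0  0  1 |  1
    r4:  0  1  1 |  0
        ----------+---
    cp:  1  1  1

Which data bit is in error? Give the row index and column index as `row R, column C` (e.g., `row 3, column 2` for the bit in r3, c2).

row 2, column 2

Recompute each row's even parity and compare to rp:
  r0: data parity 0, sent rp 0 → ok
  r1: data parity 0, sent rp 0 → ok
  r2: data parity 1, sent rp 0 → mismatch
  r3: data parity 1, sent rp 1 → ok
  r4: data parity 0, sent rp 0 → ok
Recompute each column's even parity and compare to cp:
  c0: data parity 1, sent cp 1 → ok
  c1: data parity 1, sent cp 1 → ok
  c2: data parity 0, sent cp 1 → mismatch
Exactly one row (r2) and one column (c2) fail → the flipped bit is at their intersection.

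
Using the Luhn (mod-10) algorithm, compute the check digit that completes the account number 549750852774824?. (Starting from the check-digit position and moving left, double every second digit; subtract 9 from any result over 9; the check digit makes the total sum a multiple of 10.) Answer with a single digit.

Partial digits right→left: 4 2 8 4 7 7 2 5 8 0 5 7 9 4 5
Double every second digit counting from the check-digit position (so the 1st, 3rd, 5th, ... of the partial from the right).
  doubled (with −9 where >9): 8 7 5 4 7 1 9 1 → sum 42
  kept as-is: 2 4 7 5 0 7 4 → sum 29
Total = 42 + 29 = 71.
Check digit = (10 − (71 mod 10)) mod 10 = 9.

9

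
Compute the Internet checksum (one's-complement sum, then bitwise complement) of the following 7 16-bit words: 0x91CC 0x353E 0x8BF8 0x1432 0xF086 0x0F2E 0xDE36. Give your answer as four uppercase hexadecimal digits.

BADE

One's-complement addition (fold any carry out of bit 15 back into bit 0):
  0x91CC + 0x353E = 0x0C70A
  0xC70A + 0x8BF8 = 0x15302 → wrap carry → 0x5303
  0x5303 + 0x1432 = 0x06735
  0x6735 + 0xF086 = 0x157BB → wrap carry → 0x57BC
  0x57BC + 0x0F2E = 0x066EA
  0x66EA + 0xDE36 = 0x14520 → wrap carry → 0x4521
One's-complement sum = 0x4521.
Checksum = ~0x4521 & 0xFFFF = 0xBADE.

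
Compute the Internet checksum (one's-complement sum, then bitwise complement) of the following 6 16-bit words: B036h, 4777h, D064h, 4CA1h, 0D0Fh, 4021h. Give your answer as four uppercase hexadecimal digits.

9E1B

One's-complement addition (fold any carry out of bit 15 back into bit 0):
  0xB036 + 0x4777 = 0x0F7AD
  0xF7AD + 0xD064 = 0x1C811 → wrap carry → 0xC812
  0xC812 + 0x4CA1 = 0x114B3 → wrap carry → 0x14B4
  0x14B4 + 0x0D0F = 0x021C3
  0x21C3 + 0x4021 = 0x061E4
One's-complement sum = 0x61E4.
Checksum = ~0x61E4 & 0xFFFF = 0x9E1B.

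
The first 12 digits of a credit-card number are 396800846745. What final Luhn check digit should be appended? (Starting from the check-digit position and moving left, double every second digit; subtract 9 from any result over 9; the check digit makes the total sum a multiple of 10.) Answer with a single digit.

Partial digits right→left: 5 4 7 6 4 8 0 0 8 6 9 3
Double every second digit counting from the check-digit position (so the 1st, 3rd, 5th, ... of the partial from the right).
  doubled (with −9 where >9): 1 5 8 0 7 9 → sum 30
  kept as-is: 4 6 8 0 6 3 → sum 27
Total = 30 + 27 = 57.
Check digit = (10 − (57 mod 10)) mod 10 = 3.

3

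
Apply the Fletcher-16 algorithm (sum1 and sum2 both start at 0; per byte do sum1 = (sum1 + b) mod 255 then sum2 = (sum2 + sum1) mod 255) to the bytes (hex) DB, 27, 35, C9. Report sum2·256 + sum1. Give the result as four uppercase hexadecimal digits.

1902

Running sums (mod 255):
  after byte 0 (DB): sum1=219, sum2=219
  after byte 1 (27): sum1=3, sum2=222
  after byte 2 (35): sum1=56, sum2=23
  after byte 3 (C9): sum1=2, sum2=25
Checksum = sum2·256 + sum1 = 25·256 + 2 = 6402 = 0x1902.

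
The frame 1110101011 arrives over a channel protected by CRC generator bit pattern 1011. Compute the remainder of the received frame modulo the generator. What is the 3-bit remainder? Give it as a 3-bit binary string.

Modulo-2 division of 1110101011 by 1011:
  pos 0: 1110 XOR 1011 = 0101
  pos 1: 1011 XOR 1011 = 0000
  pos 6: 1011 XOR 1011 = 0000
Remainder = 000 (zero — the frame passes the CRC check).

000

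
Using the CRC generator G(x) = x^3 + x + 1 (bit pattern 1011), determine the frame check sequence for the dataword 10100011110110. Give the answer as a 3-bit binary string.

000

Append 3 zeros: 10100011110110000. Divide by 1011 (XOR where the leading bit is 1):
  pos 0: 1010 XOR 1011 = 0001
  pos 3: 1001 XOR 1011 = 0010
  pos 5: 1011 XOR 1011 = 0000
  pos 9: 1011 XOR 1011 = 0000
Remainder (last 3 bits) = 000. This is the CRC / FCS.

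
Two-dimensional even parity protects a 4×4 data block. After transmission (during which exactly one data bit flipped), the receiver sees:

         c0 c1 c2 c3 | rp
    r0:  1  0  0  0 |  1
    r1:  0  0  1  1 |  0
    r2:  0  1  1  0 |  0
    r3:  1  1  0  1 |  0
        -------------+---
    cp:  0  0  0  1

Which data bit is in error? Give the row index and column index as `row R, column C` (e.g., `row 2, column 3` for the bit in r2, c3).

row 3, column 3

Recompute each row's even parity and compare to rp:
  r0: data parity 1, sent rp 1 → ok
  r1: data parity 0, sent rp 0 → ok
  r2: data parity 0, sent rp 0 → ok
  r3: data parity 1, sent rp 0 → mismatch
Recompute each column's even parity and compare to cp:
  c0: data parity 0, sent cp 0 → ok
  c1: data parity 0, sent cp 0 → ok
  c2: data parity 0, sent cp 0 → ok
  c3: data parity 0, sent cp 1 → mismatch
Exactly one row (r3) and one column (c3) fail → the flipped bit is at their intersection.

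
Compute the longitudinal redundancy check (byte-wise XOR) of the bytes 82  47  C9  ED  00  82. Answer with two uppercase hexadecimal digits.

XOR the bytes together:
  start with 0x82
  0x82 ⊕ 0x47 = 0xC5
  0xC5 ⊕ 0xC9 = 0x0C
  0x0C ⊕ 0xED = 0xE1
  0xE1 ⊕ 0x00 = 0xE1
  0xE1 ⊕ 0x82 = 0x63

63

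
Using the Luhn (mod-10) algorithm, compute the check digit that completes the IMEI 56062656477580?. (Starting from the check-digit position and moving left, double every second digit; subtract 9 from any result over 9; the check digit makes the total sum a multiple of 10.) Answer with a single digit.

1

Partial digits right→left: 0 8 5 7 7 4 6 5 6 2 6 0 6 5
Double every second digit counting from the check-digit position (so the 1st, 3rd, 5th, ... of the partial from the right).
  doubled (with −9 where >9): 0 1 5 3 3 3 3 → sum 18
  kept as-is: 8 7 4 5 2 0 5 → sum 31
Total = 18 + 31 = 49.
Check digit = (10 − (49 mod 10)) mod 10 = 1.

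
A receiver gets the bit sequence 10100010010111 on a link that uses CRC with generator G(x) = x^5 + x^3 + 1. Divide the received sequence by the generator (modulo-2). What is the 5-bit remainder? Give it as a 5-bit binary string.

Modulo-2 division of 10100010010111 by 101001:
  pos 0: 101000 XOR 101001 = 000001
  pos 5: 110010 XOR 101001 = 011011
  pos 6: 110111 XOR 101001 = 011110
  pos 7: 111101 XOR 101001 = 010100
  pos 8: 101001 XOR 101001 = 000000
Remainder = 00000 (zero — the frame passes the CRC check).

00000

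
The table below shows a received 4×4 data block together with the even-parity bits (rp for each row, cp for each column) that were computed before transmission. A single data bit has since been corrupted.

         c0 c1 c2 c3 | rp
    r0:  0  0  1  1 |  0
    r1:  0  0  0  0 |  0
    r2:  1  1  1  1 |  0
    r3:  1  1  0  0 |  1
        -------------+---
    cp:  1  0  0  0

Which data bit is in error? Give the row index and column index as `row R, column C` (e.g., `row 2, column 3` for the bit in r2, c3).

Recompute each row's even parity and compare to rp:
  r0: data parity 0, sent rp 0 → ok
  r1: data parity 0, sent rp 0 → ok
  r2: data parity 0, sent rp 0 → ok
  r3: data parity 0, sent rp 1 → mismatch
Recompute each column's even parity and compare to cp:
  c0: data parity 0, sent cp 1 → mismatch
  c1: data parity 0, sent cp 0 → ok
  c2: data parity 0, sent cp 0 → ok
  c3: data parity 0, sent cp 0 → ok
Exactly one row (r3) and one column (c0) fail → the flipped bit is at their intersection.

row 3, column 0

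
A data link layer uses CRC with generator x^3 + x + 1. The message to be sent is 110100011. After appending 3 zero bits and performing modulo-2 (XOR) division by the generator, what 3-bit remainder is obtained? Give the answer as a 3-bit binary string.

010

Append 3 zeros: 110100011000. Divide by 1011 (XOR where the leading bit is 1):
  pos 0: 1101 XOR 1011 = 0110
  pos 1: 1100 XOR 1011 = 0111
  pos 2: 1110 XOR 1011 = 0101
  pos 3: 1010 XOR 1011 = 0001
  pos 6: 1110 XOR 1011 = 0101
  pos 7: 1010 XOR 1011 = 0001
Remainder (last 3 bits) = 010. This is the CRC / FCS.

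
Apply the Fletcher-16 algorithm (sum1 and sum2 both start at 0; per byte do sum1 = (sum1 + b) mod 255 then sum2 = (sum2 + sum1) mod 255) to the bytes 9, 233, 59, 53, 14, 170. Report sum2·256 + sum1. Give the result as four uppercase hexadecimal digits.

Running sums (mod 255):
  after byte 0 (9): sum1=9, sum2=9
  after byte 1 (233): sum1=242, sum2=251
  after byte 2 (59): sum1=46, sum2=42
  after byte 3 (53): sum1=99, sum2=141
  after byte 4 (14): sum1=113, sum2=254
  after byte 5 (170): sum1=28, sum2=27
Checksum = sum2·256 + sum1 = 27·256 + 28 = 6940 = 0x1B1C.

1B1C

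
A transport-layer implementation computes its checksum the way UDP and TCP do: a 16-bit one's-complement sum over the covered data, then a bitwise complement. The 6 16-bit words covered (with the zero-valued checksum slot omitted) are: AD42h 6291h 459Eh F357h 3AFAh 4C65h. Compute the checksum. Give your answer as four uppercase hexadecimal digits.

One's-complement addition (fold any carry out of bit 15 back into bit 0):
  0xAD42 + 0x6291 = 0x10FD3 → wrap carry → 0x0FD4
  0x0FD4 + 0x459E = 0x05572
  0x5572 + 0xF357 = 0x148C9 → wrap carry → 0x48CA
  0x48CA + 0x3AFA = 0x083C4
  0x83C4 + 0x4C65 = 0x0D029
One's-complement sum = 0xD029.
Checksum = ~0xD029 & 0xFFFF = 0x2FD6.

2FD6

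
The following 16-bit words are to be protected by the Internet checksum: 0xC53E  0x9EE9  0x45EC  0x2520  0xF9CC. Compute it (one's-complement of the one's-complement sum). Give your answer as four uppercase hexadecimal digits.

One's-complement addition (fold any carry out of bit 15 back into bit 0):
  0xC53E + 0x9EE9 = 0x16427 → wrap carry → 0x6428
  0x6428 + 0x45EC = 0x0AA14
  0xAA14 + 0x2520 = 0x0CF34
  0xCF34 + 0xF9CC = 0x1C900 → wrap carry → 0xC901
One's-complement sum = 0xC901.
Checksum = ~0xC901 & 0xFFFF = 0x36FE.

36FE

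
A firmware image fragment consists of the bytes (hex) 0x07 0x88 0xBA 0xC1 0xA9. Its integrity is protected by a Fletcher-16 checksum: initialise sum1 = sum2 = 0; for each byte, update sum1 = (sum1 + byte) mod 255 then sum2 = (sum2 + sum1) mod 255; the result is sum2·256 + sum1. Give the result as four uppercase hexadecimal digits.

Running sums (mod 255):
  after byte 0 (0x07): sum1=7, sum2=7
  after byte 1 (0x88): sum1=143, sum2=150
  after byte 2 (0xBA): sum1=74, sum2=224
  after byte 3 (0xC1): sum1=12, sum2=236
  after byte 4 (0xA9): sum1=181, sum2=162
Checksum = sum2·256 + sum1 = 162·256 + 181 = 41653 = 0xA2B5.

A2B5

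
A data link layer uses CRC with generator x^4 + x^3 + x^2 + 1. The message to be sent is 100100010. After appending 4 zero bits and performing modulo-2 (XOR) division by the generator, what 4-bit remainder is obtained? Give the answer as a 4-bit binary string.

0100

Append 4 zeros: 1001000100000. Divide by 11101 (XOR where the leading bit is 1):
  pos 0: 10010 XOR 11101 = 01111
  pos 1: 11110 XOR 11101 = 00011
  pos 4: 11010 XOR 11101 = 00111
  pos 6: 11100 XOR 11101 = 00001
Remainder (last 4 bits) = 0100. This is the CRC / FCS.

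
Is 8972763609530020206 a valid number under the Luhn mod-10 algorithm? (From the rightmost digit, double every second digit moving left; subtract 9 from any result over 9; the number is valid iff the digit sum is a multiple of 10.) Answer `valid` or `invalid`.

invalid

From the right, keep odd positions and double even positions (subtract 9 from any doubled value over 9):
  doubled (positions 2,4,...): 0 0 0 6 9 3 3 4 9 → sum 34
  kept (positions 1,3,...): 6 2 2 0 5 0 3 7 7 8 → sum 40
Total = 74.
74 mod 10 = 4, so the number is invalid.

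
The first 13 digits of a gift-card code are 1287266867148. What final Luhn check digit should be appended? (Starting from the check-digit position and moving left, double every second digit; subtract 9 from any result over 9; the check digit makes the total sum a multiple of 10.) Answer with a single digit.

8

Partial digits right→left: 8 4 1 7 6 8 6 6 2 7 8 2 1
Double every second digit counting from the check-digit position (so the 1st, 3rd, 5th, ... of the partial from the right).
  doubled (with −9 where >9): 7 2 3 3 4 7 2 → sum 28
  kept as-is: 4 7 8 6 7 2 → sum 34
Total = 28 + 34 = 62.
Check digit = (10 − (62 mod 10)) mod 10 = 8.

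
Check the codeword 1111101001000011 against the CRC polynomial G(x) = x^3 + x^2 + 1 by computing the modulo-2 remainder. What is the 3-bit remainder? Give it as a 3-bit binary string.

Modulo-2 division of 1111101001000011 by 1101:
  pos 0: 1111 XOR 1101 = 0010
  pos 2: 1010 XOR 1101 = 0111
  pos 3: 1111 XOR 1101 = 0010
  pos 5: 1000 XOR 1101 = 0101
  pos 6: 1011 XOR 1101 = 0110
  pos 7: 1100 XOR 1101 = 0001
  pos 10: 1000 XOR 1101 = 0101
  pos 11: 1011 XOR 1101 = 0110
  pos 12: 1101 XOR 1101 = 0000
Remainder = 000 (zero — the frame passes the CRC check).

000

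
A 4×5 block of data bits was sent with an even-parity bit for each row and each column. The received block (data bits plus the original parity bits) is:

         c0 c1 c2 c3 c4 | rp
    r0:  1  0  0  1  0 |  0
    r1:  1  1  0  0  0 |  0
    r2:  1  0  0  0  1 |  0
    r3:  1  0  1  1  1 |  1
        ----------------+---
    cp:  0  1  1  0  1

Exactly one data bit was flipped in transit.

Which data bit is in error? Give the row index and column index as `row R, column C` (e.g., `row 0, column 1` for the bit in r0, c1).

Recompute each row's even parity and compare to rp:
  r0: data parity 0, sent rp 0 → ok
  r1: data parity 0, sent rp 0 → ok
  r2: data parity 0, sent rp 0 → ok
  r3: data parity 0, sent rp 1 → mismatch
Recompute each column's even parity and compare to cp:
  c0: data parity 0, sent cp 0 → ok
  c1: data parity 1, sent cp 1 → ok
  c2: data parity 1, sent cp 1 → ok
  c3: data parity 0, sent cp 0 → ok
  c4: data parity 0, sent cp 1 → mismatch
Exactly one row (r3) and one column (c4) fail → the flipped bit is at their intersection.

row 3, column 4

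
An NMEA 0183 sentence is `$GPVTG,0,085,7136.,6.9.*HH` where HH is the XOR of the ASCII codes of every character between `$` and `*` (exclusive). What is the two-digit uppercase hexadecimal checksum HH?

7D

XOR the ASCII codes of the payload characters:
  'G' = 0x47 → acc = 0x47
  'P' = 0x50 → acc = 0x17
  'V' = 0x56 → acc = 0x41
  'T' = 0x54 → acc = 0x15
  'G' = 0x47 → acc = 0x52
  ',' = 0x2C → acc = 0x7E
  '0' = 0x30 → acc = 0x4E
  ',' = 0x2C → acc = 0x62
  '0' = 0x30 → acc = 0x52
  '8' = 0x38 → acc = 0x6A
  '5' = 0x35 → acc = 0x5F
  ',' = 0x2C → acc = 0x73
  '7' = 0x37 → acc = 0x44
  '1' = 0x31 → acc = 0x75
  '3' = 0x33 → acc = 0x46
  '6' = 0x36 → acc = 0x70
  '.' = 0x2E → acc = 0x5E
  ',' = 0x2C → acc = 0x72
  '6' = 0x36 → acc = 0x44
  '.' = 0x2E → acc = 0x6A
  '9' = 0x39 → acc = 0x53
  '.' = 0x2E → acc = 0x7D
Checksum = 0x7D.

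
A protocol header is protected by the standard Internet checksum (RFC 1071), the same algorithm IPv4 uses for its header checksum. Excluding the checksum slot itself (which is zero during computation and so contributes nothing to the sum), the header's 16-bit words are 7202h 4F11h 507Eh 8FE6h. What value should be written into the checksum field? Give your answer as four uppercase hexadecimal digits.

One's-complement addition (fold any carry out of bit 15 back into bit 0):
  0x7202 + 0x4F11 = 0x0C113
  0xC113 + 0x507E = 0x11191 → wrap carry → 0x1192
  0x1192 + 0x8FE6 = 0x0A178
One's-complement sum = 0xA178.
Checksum = ~0xA178 & 0xFFFF = 0x5E87.

5E87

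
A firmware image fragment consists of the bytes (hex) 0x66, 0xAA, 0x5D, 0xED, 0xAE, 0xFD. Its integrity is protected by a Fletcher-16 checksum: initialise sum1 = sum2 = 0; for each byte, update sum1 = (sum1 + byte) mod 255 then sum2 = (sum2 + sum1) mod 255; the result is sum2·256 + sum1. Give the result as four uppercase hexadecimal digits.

5609

Running sums (mod 255):
  after byte 0 (0x66): sum1=102, sum2=102
  after byte 1 (0xAA): sum1=17, sum2=119
  after byte 2 (0x5D): sum1=110, sum2=229
  after byte 3 (0xED): sum1=92, sum2=66
  after byte 4 (0xAE): sum1=11, sum2=77
  after byte 5 (0xFD): sum1=9, sum2=86
Checksum = sum2·256 + sum1 = 86·256 + 9 = 22025 = 0x5609.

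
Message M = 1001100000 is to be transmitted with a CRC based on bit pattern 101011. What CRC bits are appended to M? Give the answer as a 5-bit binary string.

Append 5 zeros: 100110000000000. Divide by 101011 (XOR where the leading bit is 1):
  pos 0: 100110 XOR 101011 = 001101
  pos 2: 110100 XOR 101011 = 011111
  pos 3: 111110 XOR 101011 = 010101
  pos 4: 101010 XOR 101011 = 000001
  pos 9: 100000 XOR 101011 = 001011
Remainder (last 5 bits) = 01011. This is the CRC / FCS.

01011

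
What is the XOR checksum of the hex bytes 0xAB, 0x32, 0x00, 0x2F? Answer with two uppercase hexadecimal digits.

B6

XOR the bytes together:
  start with 0xAB
  0xAB ⊕ 0x32 = 0x99
  0x99 ⊕ 0x00 = 0x99
  0x99 ⊕ 0x2F = 0xB6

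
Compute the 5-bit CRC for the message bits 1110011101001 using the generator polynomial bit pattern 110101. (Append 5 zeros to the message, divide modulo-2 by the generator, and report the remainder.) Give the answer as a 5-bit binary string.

Append 5 zeros: 111001110100100000. Divide by 110101 (XOR where the leading bit is 1):
  pos 0: 111001 XOR 110101 = 001100
  pos 2: 110011 XOR 110101 = 000110
  pos 5: 110010 XOR 110101 = 000111
  pos 8: 111010 XOR 110101 = 001111
  pos 10: 111100 XOR 110101 = 001001
  pos 12: 100100 XOR 110101 = 010001
Remainder (last 5 bits) = 10001. This is the CRC / FCS.

10001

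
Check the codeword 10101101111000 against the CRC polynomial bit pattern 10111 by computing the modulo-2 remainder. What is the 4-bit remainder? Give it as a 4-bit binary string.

Modulo-2 division of 10101101111000 by 10111:
  pos 0: 10101 XOR 10111 = 00010
  pos 3: 10101 XOR 10111 = 00010
  pos 6: 10111 XOR 10111 = 00000
Remainder = 0000 (zero — the frame passes the CRC check).

0000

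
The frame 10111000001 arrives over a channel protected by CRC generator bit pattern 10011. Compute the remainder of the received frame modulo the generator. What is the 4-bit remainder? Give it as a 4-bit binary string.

0100

Modulo-2 division of 10111000001 by 10011:
  pos 0: 10111 XOR 10011 = 00100
  pos 2: 10000 XOR 10011 = 00011
  pos 5: 11000 XOR 10011 = 01011
  pos 6: 10111 XOR 10011 = 00100
Remainder = 0100 (nonzero — an error is detected).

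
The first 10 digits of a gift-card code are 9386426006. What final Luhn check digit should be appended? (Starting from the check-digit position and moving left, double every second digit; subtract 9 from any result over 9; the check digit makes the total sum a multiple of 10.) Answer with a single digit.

7

Partial digits right→left: 6 0 0 6 2 4 6 8 3 9
Double every second digit counting from the check-digit position (so the 1st, 3rd, 5th, ... of the partial from the right).
  doubled (with −9 where >9): 3 0 4 3 6 → sum 16
  kept as-is: 0 6 4 8 9 → sum 27
Total = 16 + 27 = 43.
Check digit = (10 − (43 mod 10)) mod 10 = 7.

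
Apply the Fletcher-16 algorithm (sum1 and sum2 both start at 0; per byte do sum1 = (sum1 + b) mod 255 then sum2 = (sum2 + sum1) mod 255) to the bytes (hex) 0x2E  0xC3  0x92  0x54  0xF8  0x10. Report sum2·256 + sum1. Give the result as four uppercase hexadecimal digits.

Running sums (mod 255):
  after byte 0 (0x2E): sum1=46, sum2=46
  after byte 1 (0xC3): sum1=241, sum2=32
  after byte 2 (0x92): sum1=132, sum2=164
  after byte 3 (0x54): sum1=216, sum2=125
  after byte 4 (0xF8): sum1=209, sum2=79
  after byte 5 (0x10): sum1=225, sum2=49
Checksum = sum2·256 + sum1 = 49·256 + 225 = 12769 = 0x31E1.

31E1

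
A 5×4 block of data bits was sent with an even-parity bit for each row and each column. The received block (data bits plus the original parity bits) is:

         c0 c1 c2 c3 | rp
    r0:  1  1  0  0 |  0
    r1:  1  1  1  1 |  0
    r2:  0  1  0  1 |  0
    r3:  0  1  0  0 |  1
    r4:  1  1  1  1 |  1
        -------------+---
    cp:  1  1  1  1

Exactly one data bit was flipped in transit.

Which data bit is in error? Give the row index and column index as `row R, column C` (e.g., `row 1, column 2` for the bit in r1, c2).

Recompute each row's even parity and compare to rp:
  r0: data parity 0, sent rp 0 → ok
  r1: data parity 0, sent rp 0 → ok
  r2: data parity 0, sent rp 0 → ok
  r3: data parity 1, sent rp 1 → ok
  r4: data parity 0, sent rp 1 → mismatch
Recompute each column's even parity and compare to cp:
  c0: data parity 1, sent cp 1 → ok
  c1: data parity 1, sent cp 1 → ok
  c2: data parity 0, sent cp 1 → mismatch
  c3: data parity 1, sent cp 1 → ok
Exactly one row (r4) and one column (c2) fail → the flipped bit is at their intersection.

row 4, column 2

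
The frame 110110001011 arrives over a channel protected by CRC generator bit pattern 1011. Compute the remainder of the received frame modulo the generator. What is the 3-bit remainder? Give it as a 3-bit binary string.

110

Modulo-2 division of 110110001011 by 1011:
  pos 0: 1101 XOR 1011 = 0110
  pos 1: 1101 XOR 1011 = 0110
  pos 2: 1100 XOR 1011 = 0111
  pos 3: 1110 XOR 1011 = 0101
  pos 4: 1010 XOR 1011 = 0001
  pos 7: 1101 XOR 1011 = 0110
  pos 8: 1101 XOR 1011 = 0110
Remainder = 110 (nonzero — an error is detected).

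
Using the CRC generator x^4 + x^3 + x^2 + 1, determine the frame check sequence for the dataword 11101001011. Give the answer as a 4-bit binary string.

Append 4 zeros: 111010010110000. Divide by 11101 (XOR where the leading bit is 1):
  pos 0: 11101 XOR 11101 = 00000
  pos 7: 10110 XOR 11101 = 01011
  pos 8: 10110 XOR 11101 = 01011
  pos 9: 10110 XOR 11101 = 01011
  pos 10: 10110 XOR 11101 = 01011
Remainder (last 4 bits) = 1011. This is the CRC / FCS.

1011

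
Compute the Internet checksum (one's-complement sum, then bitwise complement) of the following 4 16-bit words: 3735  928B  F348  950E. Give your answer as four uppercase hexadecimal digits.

One's-complement addition (fold any carry out of bit 15 back into bit 0):
  0x3735 + 0x928B = 0x0C9C0
  0xC9C0 + 0xF348 = 0x1BD08 → wrap carry → 0xBD09
  0xBD09 + 0x950E = 0x15217 → wrap carry → 0x5218
One's-complement sum = 0x5218.
Checksum = ~0x5218 & 0xFFFF = 0xADE7.

ADE7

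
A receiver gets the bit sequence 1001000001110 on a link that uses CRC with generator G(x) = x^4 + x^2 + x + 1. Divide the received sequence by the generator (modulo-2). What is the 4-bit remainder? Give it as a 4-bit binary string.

0100

Modulo-2 division of 1001000001110 by 10111:
  pos 0: 10010 XOR 10111 = 00101
  pos 2: 10100 XOR 10111 = 00011
  pos 5: 11001 XOR 10111 = 01110
  pos 6: 11101 XOR 10111 = 01010
  pos 7: 10101 XOR 10111 = 00010
Remainder = 0100 (nonzero — an error is detected).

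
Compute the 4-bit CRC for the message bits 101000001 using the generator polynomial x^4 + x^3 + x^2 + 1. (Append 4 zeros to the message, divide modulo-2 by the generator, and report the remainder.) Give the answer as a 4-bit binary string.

0010

Append 4 zeros: 1010000010000. Divide by 11101 (XOR where the leading bit is 1):
  pos 0: 10100 XOR 11101 = 01001
  pos 1: 10010 XOR 11101 = 01111
  pos 2: 11110 XOR 11101 = 00011
  pos 5: 11010 XOR 11101 = 00111
  pos 7: 11100 XOR 11101 = 00001
Remainder (last 4 bits) = 0010. This is the CRC / FCS.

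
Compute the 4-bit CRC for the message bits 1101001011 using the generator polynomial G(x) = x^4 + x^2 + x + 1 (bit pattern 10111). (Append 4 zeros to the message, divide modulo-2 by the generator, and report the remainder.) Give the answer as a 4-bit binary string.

Append 4 zeros: 11010010110000. Divide by 10111 (XOR where the leading bit is 1):
  pos 0: 11010 XOR 10111 = 01101
  pos 1: 11010 XOR 10111 = 01101
  pos 2: 11011 XOR 10111 = 01100
  pos 3: 11000 XOR 10111 = 01111
  pos 4: 11111 XOR 10111 = 01000
  pos 5: 10001 XOR 10111 = 00110
  pos 7: 11000 XOR 10111 = 01111
  pos 8: 11110 XOR 10111 = 01001
  pos 9: 10010 XOR 10111 = 00101
Remainder (last 4 bits) = 0101. This is the CRC / FCS.

0101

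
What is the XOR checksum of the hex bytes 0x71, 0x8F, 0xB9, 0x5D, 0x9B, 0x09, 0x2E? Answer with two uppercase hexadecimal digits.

A6

XOR the bytes together:
  start with 0x71
  0x71 ⊕ 0x8F = 0xFE
  0xFE ⊕ 0xB9 = 0x47
  0x47 ⊕ 0x5D = 0x1A
  0x1A ⊕ 0x9B = 0x81
  0x81 ⊕ 0x09 = 0x88
  0x88 ⊕ 0x2E = 0xA6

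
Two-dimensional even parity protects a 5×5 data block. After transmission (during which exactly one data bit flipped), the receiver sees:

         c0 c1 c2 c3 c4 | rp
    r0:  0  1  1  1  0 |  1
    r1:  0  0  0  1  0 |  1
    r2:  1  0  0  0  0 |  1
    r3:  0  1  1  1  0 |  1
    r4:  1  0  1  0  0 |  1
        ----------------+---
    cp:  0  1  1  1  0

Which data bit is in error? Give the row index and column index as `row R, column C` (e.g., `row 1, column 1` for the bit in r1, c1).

Recompute each row's even parity and compare to rp:
  r0: data parity 1, sent rp 1 → ok
  r1: data parity 1, sent rp 1 → ok
  r2: data parity 1, sent rp 1 → ok
  r3: data parity 1, sent rp 1 → ok
  r4: data parity 0, sent rp 1 → mismatch
Recompute each column's even parity and compare to cp:
  c0: data parity 0, sent cp 0 → ok
  c1: data parity 0, sent cp 1 → mismatch
  c2: data parity 1, sent cp 1 → ok
  c3: data parity 1, sent cp 1 → ok
  c4: data parity 0, sent cp 0 → ok
Exactly one row (r4) and one column (c1) fail → the flipped bit is at their intersection.

row 4, column 1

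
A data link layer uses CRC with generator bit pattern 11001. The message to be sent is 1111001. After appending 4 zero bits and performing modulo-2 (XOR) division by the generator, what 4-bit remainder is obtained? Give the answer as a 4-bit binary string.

Append 4 zeros: 11110010000. Divide by 11001 (XOR where the leading bit is 1):
  pos 0: 11110 XOR 11001 = 00111
  pos 2: 11101 XOR 11001 = 00100
  pos 4: 10000 XOR 11001 = 01001
  pos 5: 10010 XOR 11001 = 01011
  pos 6: 10110 XOR 11001 = 01111
Remainder (last 4 bits) = 1111. This is the CRC / FCS.

1111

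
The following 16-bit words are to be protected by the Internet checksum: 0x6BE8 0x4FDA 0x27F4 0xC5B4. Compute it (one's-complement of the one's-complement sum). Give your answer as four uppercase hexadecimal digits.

5694

One's-complement addition (fold any carry out of bit 15 back into bit 0):
  0x6BE8 + 0x4FDA = 0x0BBC2
  0xBBC2 + 0x27F4 = 0x0E3B6
  0xE3B6 + 0xC5B4 = 0x1A96A → wrap carry → 0xA96B
One's-complement sum = 0xA96B.
Checksum = ~0xA96B & 0xFFFF = 0x5694.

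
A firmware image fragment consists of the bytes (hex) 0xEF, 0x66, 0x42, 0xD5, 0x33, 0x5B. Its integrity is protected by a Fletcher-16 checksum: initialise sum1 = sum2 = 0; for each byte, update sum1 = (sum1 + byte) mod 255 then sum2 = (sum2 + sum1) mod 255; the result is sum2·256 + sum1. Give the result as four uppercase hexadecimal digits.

Running sums (mod 255):
  after byte 0 (0xEF): sum1=239, sum2=239
  after byte 1 (0x66): sum1=86, sum2=70
  after byte 2 (0x42): sum1=152, sum2=222
  after byte 3 (0xD5): sum1=110, sum2=77
  after byte 4 (0x33): sum1=161, sum2=238
  after byte 5 (0x5B): sum1=252, sum2=235
Checksum = sum2·256 + sum1 = 235·256 + 252 = 60412 = 0xEBFC.

EBFC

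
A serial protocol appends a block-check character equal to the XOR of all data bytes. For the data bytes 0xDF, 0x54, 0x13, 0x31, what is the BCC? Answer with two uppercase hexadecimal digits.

XOR the bytes together:
  start with 0xDF
  0xDF ⊕ 0x54 = 0x8B
  0x8B ⊕ 0x13 = 0x98
  0x98 ⊕ 0x31 = 0xA9

A9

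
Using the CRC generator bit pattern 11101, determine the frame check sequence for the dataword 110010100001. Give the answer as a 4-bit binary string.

Append 4 zeros: 1100101000010000. Divide by 11101 (XOR where the leading bit is 1):
  pos 0: 11001 XOR 11101 = 00100
  pos 2: 10001 XOR 11101 = 01100
  pos 3: 11000 XOR 11101 = 00101
  pos 5: 10100 XOR 11101 = 01001
  pos 6: 10010 XOR 11101 = 01111
  pos 7: 11111 XOR 11101 = 00010
  pos 10: 10000 XOR 11101 = 01101
  pos 11: 11010 XOR 11101 = 00111
Remainder (last 4 bits) = 0111. This is the CRC / FCS.

0111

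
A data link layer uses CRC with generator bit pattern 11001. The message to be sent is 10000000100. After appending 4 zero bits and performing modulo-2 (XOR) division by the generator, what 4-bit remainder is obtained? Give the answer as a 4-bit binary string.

Append 4 zeros: 100000001000000. Divide by 11001 (XOR where the leading bit is 1):
  pos 0: 10000 XOR 11001 = 01001
  pos 1: 10010 XOR 11001 = 01011
  pos 2: 10110 XOR 11001 = 01111
  pos 3: 11110 XOR 11001 = 00111
  pos 5: 11110 XOR 11001 = 00111
  pos 7: 11100 XOR 11001 = 00101
  pos 9: 10100 XOR 11001 = 01101
  pos 10: 11010 XOR 11001 = 00011
Remainder (last 4 bits) = 0011. This is the CRC / FCS.

0011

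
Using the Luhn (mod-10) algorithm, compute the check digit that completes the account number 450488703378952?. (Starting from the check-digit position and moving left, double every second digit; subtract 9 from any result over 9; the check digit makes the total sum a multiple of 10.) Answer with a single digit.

3

Partial digits right→left: 2 5 9 8 7 3 3 0 7 8 8 4 0 5 4
Double every second digit counting from the check-digit position (so the 1st, 3rd, 5th, ... of the partial from the right).
  doubled (with −9 where >9): 4 9 5 6 5 7 0 8 → sum 44
  kept as-is: 5 8 3 0 8 4 5 → sum 33
Total = 44 + 33 = 77.
Check digit = (10 − (77 mod 10)) mod 10 = 3.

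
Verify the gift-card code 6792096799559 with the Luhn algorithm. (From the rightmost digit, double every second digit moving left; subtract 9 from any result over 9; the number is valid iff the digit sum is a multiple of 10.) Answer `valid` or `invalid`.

invalid

From the right, keep odd positions and double even positions (subtract 9 from any doubled value over 9):
  doubled (positions 2,4,...): 1 9 5 9 4 5 → sum 33
  kept (positions 1,3,...): 9 5 9 6 0 9 6 → sum 44
Total = 77.
77 mod 10 = 7, so the number is invalid.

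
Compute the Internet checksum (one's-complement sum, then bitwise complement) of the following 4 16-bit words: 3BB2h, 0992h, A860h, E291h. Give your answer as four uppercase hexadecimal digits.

One's-complement addition (fold any carry out of bit 15 back into bit 0):
  0x3BB2 + 0x0992 = 0x04544
  0x4544 + 0xA860 = 0x0EDA4
  0xEDA4 + 0xE291 = 0x1D035 → wrap carry → 0xD036
One's-complement sum = 0xD036.
Checksum = ~0xD036 & 0xFFFF = 0x2FC9.

2FC9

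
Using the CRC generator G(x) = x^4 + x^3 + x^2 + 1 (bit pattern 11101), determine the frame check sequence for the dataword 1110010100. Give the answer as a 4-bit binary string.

1000

Append 4 zeros: 11100101000000. Divide by 11101 (XOR where the leading bit is 1):
  pos 0: 11100 XOR 11101 = 00001
  pos 4: 11010 XOR 11101 = 00111
  pos 6: 11100 XOR 11101 = 00001
Remainder (last 4 bits) = 1000. This is the CRC / FCS.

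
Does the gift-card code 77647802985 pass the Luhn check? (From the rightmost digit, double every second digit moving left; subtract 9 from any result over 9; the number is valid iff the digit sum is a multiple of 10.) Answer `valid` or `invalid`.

From the right, keep odd positions and double even positions (subtract 9 from any doubled value over 9):
  doubled (positions 2,4,...): 7 4 7 8 5 → sum 31
  kept (positions 1,3,...): 5 9 0 7 6 7 → sum 34
Total = 65.
65 mod 10 = 5, so the number is invalid.

invalid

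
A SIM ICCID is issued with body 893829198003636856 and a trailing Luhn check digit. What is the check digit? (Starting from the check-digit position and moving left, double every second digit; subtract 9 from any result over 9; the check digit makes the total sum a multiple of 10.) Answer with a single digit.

Partial digits right→left: 6 5 8 6 3 6 3 0 0 8 9 1 9 2 8 3 9 8
Double every second digit counting from the check-digit position (so the 1st, 3rd, 5th, ... of the partial from the right).
  doubled (with −9 where >9): 3 7 6 6 0 9 9 7 9 → sum 56
  kept as-is: 5 6 6 0 8 1 2 3 8 → sum 39
Total = 56 + 39 = 95.
Check digit = (10 − (95 mod 10)) mod 10 = 5.

5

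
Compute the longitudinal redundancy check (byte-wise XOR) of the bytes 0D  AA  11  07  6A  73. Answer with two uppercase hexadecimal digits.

A8

XOR the bytes together:
  start with 0x0D
  0x0D ⊕ 0xAA = 0xA7
  0xA7 ⊕ 0x11 = 0xB6
  0xB6 ⊕ 0x07 = 0xB1
  0xB1 ⊕ 0x6A = 0xDB
  0xDB ⊕ 0x73 = 0xA8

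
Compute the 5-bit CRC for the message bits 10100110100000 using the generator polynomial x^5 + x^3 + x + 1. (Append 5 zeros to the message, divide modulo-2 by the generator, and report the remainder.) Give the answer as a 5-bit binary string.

11100

Append 5 zeros: 1010011010000000000. Divide by 101011 (XOR where the leading bit is 1):
  pos 0: 101001 XOR 101011 = 000010
  pos 4: 101010 XOR 101011 = 000001
  pos 9: 100000 XOR 101011 = 001011
  pos 11: 101100 XOR 101011 = 000111
Remainder (last 5 bits) = 11100. This is the CRC / FCS.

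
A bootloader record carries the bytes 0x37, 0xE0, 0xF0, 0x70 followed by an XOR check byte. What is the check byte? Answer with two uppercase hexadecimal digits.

57

XOR the bytes together:
  start with 0x37
  0x37 ⊕ 0xE0 = 0xD7
  0xD7 ⊕ 0xF0 = 0x27
  0x27 ⊕ 0x70 = 0x57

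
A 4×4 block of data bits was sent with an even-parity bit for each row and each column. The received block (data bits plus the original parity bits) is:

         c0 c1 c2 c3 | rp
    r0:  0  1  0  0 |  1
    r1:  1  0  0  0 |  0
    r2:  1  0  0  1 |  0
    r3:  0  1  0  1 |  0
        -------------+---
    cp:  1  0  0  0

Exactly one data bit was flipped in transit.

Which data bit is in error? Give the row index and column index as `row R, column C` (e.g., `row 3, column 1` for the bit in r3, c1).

row 1, column 0

Recompute each row's even parity and compare to rp:
  r0: data parity 1, sent rp 1 → ok
  r1: data parity 1, sent rp 0 → mismatch
  r2: data parity 0, sent rp 0 → ok
  r3: data parity 0, sent rp 0 → ok
Recompute each column's even parity and compare to cp:
  c0: data parity 0, sent cp 1 → mismatch
  c1: data parity 0, sent cp 0 → ok
  c2: data parity 0, sent cp 0 → ok
  c3: data parity 0, sent cp 0 → ok
Exactly one row (r1) and one column (c0) fail → the flipped bit is at their intersection.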